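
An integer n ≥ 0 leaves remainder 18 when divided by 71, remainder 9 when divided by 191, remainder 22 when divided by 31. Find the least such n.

The moduli are pairwise coprime; M = 71·191·31 = 420391.
M/71 = 5921; 5921 ≡ 28 (mod 71); 28·33 ≡ 1, so inverse 33.
M/191 = 2201; 2201 ≡ 100 (mod 191); 100·170 ≡ 1, so inverse 170.
M/31 = 13561; 13561 ≡ 14 (mod 31); 14·20 ≡ 1, so inverse 20.
n ≡ 18·5921·33 + 9·2201·170 + 22·13561·20 = 12851444.
12851444 mod 420391 = 239714.

239714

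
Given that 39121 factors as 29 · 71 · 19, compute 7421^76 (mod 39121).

Mod 29: 7421 ≡ 26; by Fermat, exponent reduces to 76 mod 28 = 20; 26^20 ≡ 25 (mod 29).
Mod 71: 7421 ≡ 37; by Fermat, exponent reduces to 76 mod 70 = 6; 37^6 ≡ 48 (mod 71).
Mod 19: 7421 ≡ 11; by Fermat, exponent reduces to 76 mod 18 = 4; 11^4 ≡ 11 (mod 19).
Combine by CRT: x ≡ 25 (mod 29), x ≡ 48 (mod 71), x ≡ 11 (mod 19) ⇒ x ≡ 38885 (mod 39121).

38885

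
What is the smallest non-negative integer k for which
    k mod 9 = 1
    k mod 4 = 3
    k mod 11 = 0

The moduli are pairwise coprime; N = 9·4·11 = 396.
N/9 = 44; 44 ≡ 8 (mod 9); 8·8 ≡ 1, so inverse 8.
N/4 = 99; 99 ≡ 3 (mod 4); 3·3 ≡ 1, so inverse 3.
N/11 = 36; 36 ≡ 3 (mod 11); 3·4 ≡ 1, so inverse 4.
k ≡ 1·44·8 + 3·99·3 + 0·36·4 = 1243.
1243 mod 396 = 55.

55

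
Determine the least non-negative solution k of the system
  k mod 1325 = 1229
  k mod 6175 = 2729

gcd(1325, 6175) = 25 and 25 | (2729 − 1229), so the pair is consistent; merging gives k ≡ 132404 (mod 327275), where 327275 = lcm(1325, 6175).
The solution is unique modulo lcm(1325, 6175) = 327275.

132404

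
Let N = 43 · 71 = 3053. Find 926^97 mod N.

Mod 43: 926 ≡ 23; by Fermat, exponent reduces to 97 mod 42 = 13; 23^13 ≡ 24 (mod 43).
Mod 71: 926 ≡ 3; by Fermat, exponent reduces to 97 mod 70 = 27; 3^27 ≡ 49 (mod 71).
Combine by CRT: x ≡ 24 (mod 43), x ≡ 49 (mod 71) ⇒ x ≡ 1185 (mod 3053).

1185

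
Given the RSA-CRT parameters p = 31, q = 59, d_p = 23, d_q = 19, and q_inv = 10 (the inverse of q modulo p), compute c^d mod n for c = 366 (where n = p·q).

m₁ = c^(d_p) mod p: c ≡ 25 (mod 31), and 25^23 mod 31 = 5.
m₂ = c^(d_q) mod q: c ≡ 12 (mod 59), and 12^19 mod 59 = 4.
h = q_inv·(m₁ − m₂) mod p = 10·(5 − 4) mod 31 = 10.
m = m₂ + h·q = 4 + 10·59 = 594.

594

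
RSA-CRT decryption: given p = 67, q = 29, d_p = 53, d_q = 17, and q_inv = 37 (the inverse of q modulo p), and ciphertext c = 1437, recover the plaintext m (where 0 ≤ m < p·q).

239

m₁ = c^(d_p) mod p: c ≡ 30 (mod 67), and 30^53 mod 67 = 38.
m₂ = c^(d_q) mod q: c ≡ 16 (mod 29), and 16^17 mod 29 = 7.
h = q_inv·(m₁ − m₂) mod p = 37·(38 − 7) mod 67 = 8.
m = m₂ + h·q = 7 + 8·29 = 239.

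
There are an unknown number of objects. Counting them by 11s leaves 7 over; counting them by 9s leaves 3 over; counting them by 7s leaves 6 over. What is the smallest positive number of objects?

The moduli are pairwise coprime; M = 11·9·7 = 693.
M/11 = 63; 63 ≡ 8 (mod 11); 8·7 ≡ 1, so inverse 7.
M/9 = 77; 77 ≡ 5 (mod 9); 5·2 ≡ 1, so inverse 2.
M/7 = 99; 99 ≡ 1 (mod 7), inverse 1.
N ≡ 7·63·7 + 3·77·2 + 6·99·1 = 4143.
4143 mod 693 = 678.

678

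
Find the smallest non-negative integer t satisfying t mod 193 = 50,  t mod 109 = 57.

From t ≡ 50 (mod 193) write t = 50 + 193s. Substituting into t ≡ 57 (mod 109) gives 193s ≡ 7 (mod 109), and since 84⁻¹ ≡ 61 (mod 109), s ≡ 100. Hence t ≡ 50 + 193·100 = 19350 (mod 21037).

19350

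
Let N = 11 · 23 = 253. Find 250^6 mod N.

Mod 11: 250 ≡ 8; 8^6 ≡ 3 (mod 11).
Mod 23: 250 ≡ 20; 20^6 ≡ 16 (mod 23).
Combine by CRT: x ≡ 3 (mod 11), x ≡ 16 (mod 23) ⇒ x ≡ 223 (mod 253).

223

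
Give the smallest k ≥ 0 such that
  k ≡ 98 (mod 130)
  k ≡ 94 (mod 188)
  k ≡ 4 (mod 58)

235658

Combine the congruences pairwise.
gcd(130, 188) = 2 and 2 | (94 − 98), so the pair is consistent; merging gives k ≡ 3478 (mod 12220), where 12220 = lcm(130, 188).
gcd(12220, 58) = 2 and 2 | (4 − 3478), so the pair is consistent; merging gives k ≡ 235658 (mod 354380), where 354380 = lcm(12220, 58).
The solution is unique modulo lcm(130, 188, 58) = 354380.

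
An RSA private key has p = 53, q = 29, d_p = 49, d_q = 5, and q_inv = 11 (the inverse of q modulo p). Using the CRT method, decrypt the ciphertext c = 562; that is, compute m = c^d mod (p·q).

m₁ = c^(d_p) mod p: c ≡ 32 (mod 53), and 32^49 mod 53 = 19.
m₂ = c^(d_q) mod q: c ≡ 11 (mod 29), and 11^5 mod 29 = 14.
h = q_inv·(m₁ − m₂) mod p = 11·(19 − 14) mod 53 = 2.
m = m₂ + h·q = 14 + 2·29 = 72.

72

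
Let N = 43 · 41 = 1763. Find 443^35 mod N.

Mod 43: 443 ≡ 13; 13^35 ≡ 6 (mod 43).
Mod 41: 443 ≡ 33; 33^35 ≡ 9 (mod 41).
Combine by CRT: x ≡ 6 (mod 43), x ≡ 9 (mod 41) ⇒ x ≡ 952 (mod 1763).

952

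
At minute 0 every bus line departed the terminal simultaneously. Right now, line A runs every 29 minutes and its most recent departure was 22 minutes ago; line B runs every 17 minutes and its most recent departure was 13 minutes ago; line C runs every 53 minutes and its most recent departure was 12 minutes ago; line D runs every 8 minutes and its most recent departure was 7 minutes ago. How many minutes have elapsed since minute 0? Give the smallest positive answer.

Combine the congruences pairwise.
From t ≡ 22 (mod 29) write t = 22 + 29s. Substituting into t ≡ 13 (mod 17) gives 29s ≡ 8 (mod 17), and since 12⁻¹ ≡ 10 (mod 17), s ≡ 12. Hence t ≡ 22 + 29·12 = 370 (mod 493).
From t ≡ 370 (mod 493) write t = 370 + 493s. Substituting into t ≡ 12 (mod 53) gives 493s ≡ 13 (mod 53), and since 16⁻¹ ≡ 10 (mod 53), s ≡ 24. Hence t ≡ 370 + 493·24 = 12202 (mod 26129).
From t ≡ 12202 (mod 26129) write t = 12202 + 26129s. Substituting into t ≡ 7 (mod 8) gives 26129s ≡ 5 (mod 8), and since 1⁻¹ ≡ 1 (mod 8), s ≡ 5. Hence t ≡ 12202 + 26129·5 = 142847 (mod 209032).

142847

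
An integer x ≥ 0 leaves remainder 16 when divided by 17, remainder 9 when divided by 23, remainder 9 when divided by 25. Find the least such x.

From x ≡ 16 (mod 17) write x = 16 + 17t. Substituting into x ≡ 9 (mod 23) gives 17t ≡ 16 (mod 23), and since 17⁻¹ ≡ 19 (mod 23), t ≡ 5. Hence x ≡ 16 + 17·5 = 101 (mod 391).
From x ≡ 101 (mod 391) write x = 101 + 391t. Substituting into x ≡ 9 (mod 25) gives 391t ≡ 8 (mod 25), and since 16⁻¹ ≡ 11 (mod 25), t ≡ 13. Hence x ≡ 101 + 391·13 = 5184 (mod 9775).

5184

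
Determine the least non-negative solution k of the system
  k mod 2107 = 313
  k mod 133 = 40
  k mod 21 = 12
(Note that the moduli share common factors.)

67737

gcd(2107, 133) = 7 and 7 | (40 − 313), so the pair is consistent; merging gives k ≡ 27704 (mod 40033), where 40033 = lcm(2107, 133).
gcd(40033, 21) = 7 and 7 | (12 − 27704), so the pair is consistent; merging gives k ≡ 67737 (mod 120099), where 120099 = lcm(40033, 21).
The solution is unique modulo lcm(2107, 133, 21) = 120099.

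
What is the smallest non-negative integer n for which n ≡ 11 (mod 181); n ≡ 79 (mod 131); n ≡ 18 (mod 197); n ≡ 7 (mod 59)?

8617783

The moduli are pairwise coprime; M = 181·131·197·59 = 275592953.
M/181 = 1522613; 1522613 ≡ 41 (mod 181); 41·53 ≡ 1, so inverse 53.
M/131 = 2103763; 2103763 ≡ 34 (mod 131); 34·27 ≡ 1, so inverse 27.
M/197 = 1398949; 1398949 ≡ 52 (mod 197); 52·72 ≡ 1, so inverse 72.
M/59 = 4671067; 4671067 ≡ 37 (mod 59); 37·8 ≡ 1, so inverse 8.
n ≡ 11·1522613·53 + 79·2103763·27 + 18·1398949·72 + 7·4671067·8 = 7449627514.
7449627514 mod 275592953 = 8617783.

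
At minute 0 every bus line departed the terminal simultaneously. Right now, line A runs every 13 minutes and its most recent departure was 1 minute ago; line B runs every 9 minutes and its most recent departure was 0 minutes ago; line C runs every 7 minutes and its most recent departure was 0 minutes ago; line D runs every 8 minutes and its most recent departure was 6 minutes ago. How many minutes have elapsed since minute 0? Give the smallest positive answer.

3654

The moduli are pairwise coprime; N = 13·9·7·8 = 6552.
N/13 = 504; 504 ≡ 10 (mod 13); 10·4 ≡ 1, so inverse 4.
N/9 = 728; 728 ≡ 8 (mod 9); 8·8 ≡ 1, so inverse 8.
N/7 = 936; 936 ≡ 5 (mod 7); 5·3 ≡ 1, so inverse 3.
N/8 = 819; 819 ≡ 3 (mod 8); 3·3 ≡ 1, so inverse 3.
t ≡ 1·504·4 + 0·728·8 + 0·936·3 + 6·819·3 = 16758.
16758 mod 6552 = 3654.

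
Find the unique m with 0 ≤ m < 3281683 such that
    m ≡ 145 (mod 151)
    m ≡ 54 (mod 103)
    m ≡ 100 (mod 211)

The moduli are pairwise coprime; N = 151·103·211 = 3281683.
N/151 = 21733; 21733 ≡ 140 (mod 151); 140·96 ≡ 1, so inverse 96.
N/103 = 31861; 31861 ≡ 34 (mod 103); 34·100 ≡ 1, so inverse 100.
N/211 = 15553; 15553 ≡ 150 (mod 211); 150·83 ≡ 1, so inverse 83.
m ≡ 145·21733·96 + 54·31861·100 + 100·15553·83 = 603662660.
603662660 mod 3281683 = 3114671.

3114671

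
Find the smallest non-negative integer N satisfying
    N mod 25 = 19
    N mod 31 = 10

444

From N ≡ 19 (mod 25) write N = 19 + 25t. Substituting into N ≡ 10 (mod 31) gives 25t ≡ 22 (mod 31), and since 25⁻¹ ≡ 5 (mod 31), t ≡ 17. Hence N ≡ 19 + 25·17 = 444 (mod 775).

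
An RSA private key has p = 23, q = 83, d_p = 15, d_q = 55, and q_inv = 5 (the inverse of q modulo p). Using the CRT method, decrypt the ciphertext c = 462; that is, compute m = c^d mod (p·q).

m₁ = c^(d_p) mod p: c ≡ 2 (mod 23), and 2^15 mod 23 = 16.
m₂ = c^(d_q) mod q: c ≡ 47 (mod 83), and 47^55 mod 83 = 35.
h = q_inv·(m₁ − m₂) mod p = 5·(16 − 35) mod 23 = 20.
m = m₂ + h·q = 35 + 20·83 = 1695.

1695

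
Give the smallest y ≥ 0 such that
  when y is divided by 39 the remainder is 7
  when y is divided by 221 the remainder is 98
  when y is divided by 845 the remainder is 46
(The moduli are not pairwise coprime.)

Combine the congruences pairwise.
gcd(39, 221) = 13 and 13 | (98 − 7), so the pair is consistent; merging gives y ≡ 319 (mod 663), where 663 = lcm(39, 221).
gcd(663, 845) = 13 and 13 | (46 − 319), so the pair is consistent; merging gives y ≡ 22861 (mod 43095), where 43095 = lcm(663, 845).
The solution is unique modulo lcm(39, 221, 845) = 43095.

22861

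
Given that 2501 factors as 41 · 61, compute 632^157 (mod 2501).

117

Mod 41: 632 ≡ 17; by Fermat, exponent reduces to 157 mod 40 = 37; 17^37 ≡ 35 (mod 41).
Mod 61: 632 ≡ 22; by Fermat, exponent reduces to 157 mod 60 = 37; 22^37 ≡ 56 (mod 61).
Combine by CRT: x ≡ 35 (mod 41), x ≡ 56 (mod 61) ⇒ x ≡ 117 (mod 2501).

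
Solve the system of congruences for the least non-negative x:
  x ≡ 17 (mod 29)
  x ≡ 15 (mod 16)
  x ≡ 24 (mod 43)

4367

From x ≡ 17 (mod 29) write x = 17 + 29t. Substituting into x ≡ 15 (mod 16) gives 29t ≡ 14 (mod 16), and since 13⁻¹ ≡ 5 (mod 16), t ≡ 6. Hence x ≡ 17 + 29·6 = 191 (mod 464).
From x ≡ 191 (mod 464) write x = 191 + 464t. Substituting into x ≡ 24 (mod 43) gives 464t ≡ 5 (mod 43), and since 34⁻¹ ≡ 19 (mod 43), t ≡ 9. Hence x ≡ 191 + 464·9 = 4367 (mod 19952).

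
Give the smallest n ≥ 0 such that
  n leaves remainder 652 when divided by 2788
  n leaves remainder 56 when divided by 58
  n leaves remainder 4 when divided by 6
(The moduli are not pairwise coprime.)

151204

Combine the congruences pairwise.
gcd(2788, 58) = 2 and 2 | (56 − 652), so the pair is consistent; merging gives n ≡ 70352 (mod 80852), where 80852 = lcm(2788, 58).
gcd(80852, 6) = 2 and 2 | (4 − 70352), so the pair is consistent; merging gives n ≡ 151204 (mod 242556), where 242556 = lcm(80852, 6).
The solution is unique modulo lcm(2788, 58, 6) = 242556.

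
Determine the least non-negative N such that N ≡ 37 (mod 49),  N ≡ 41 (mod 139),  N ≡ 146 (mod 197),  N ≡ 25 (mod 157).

90909933

From N ≡ 37 (mod 49) write N = 37 + 49t. Substituting into N ≡ 41 (mod 139) gives 49t ≡ 4 (mod 139), and since 49⁻¹ ≡ 122 (mod 139), t ≡ 71. Hence N ≡ 37 + 49·71 = 3516 (mod 6811).
From N ≡ 3516 (mod 6811) write N = 3516 + 6811t. Substituting into N ≡ 146 (mod 197) gives 6811t ≡ 176 (mod 197), and since 113⁻¹ ≡ 68 (mod 197), t ≡ 148. Hence N ≡ 3516 + 6811·148 = 1011544 (mod 1341767).
From N ≡ 1011544 (mod 1341767) write N = 1011544 + 1341767t. Substituting into N ≡ 25 (mod 157) gives 1341767t ≡ 32 (mod 157), and since 45⁻¹ ≡ 7 (mod 157), t ≡ 67. Hence N ≡ 1011544 + 1341767·67 = 90909933 (mod 210657419).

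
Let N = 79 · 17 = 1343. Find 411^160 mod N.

Mod 79: 411 ≡ 16; by Fermat, exponent reduces to 160 mod 78 = 4; 16^4 ≡ 45 (mod 79).
Mod 17: 411 ≡ 3; since 16 | 160, by Fermat 3^160 ≡ 1 (mod 17).
Combine by CRT: x ≡ 45 (mod 79), x ≡ 1 (mod 17) ⇒ x ≡ 1072 (mod 1343).

1072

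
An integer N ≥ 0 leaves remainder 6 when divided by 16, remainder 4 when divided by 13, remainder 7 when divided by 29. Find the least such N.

The moduli are pairwise coprime; M = 16·13·29 = 6032.
M/16 = 377; 377 ≡ 9 (mod 16); 9·9 ≡ 1, so inverse 9.
M/13 = 464; 464 ≡ 9 (mod 13); 9·3 ≡ 1, so inverse 3.
M/29 = 208; 208 ≡ 5 (mod 29); 5·6 ≡ 1, so inverse 6.
N ≡ 6·377·9 + 4·464·3 + 7·208·6 = 34662.
34662 mod 6032 = 4502.

4502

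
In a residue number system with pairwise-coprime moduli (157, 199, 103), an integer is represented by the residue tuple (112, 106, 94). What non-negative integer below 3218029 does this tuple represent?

The moduli are pairwise coprime; N = 157·199·103 = 3218029.
N/157 = 20497; 20497 ≡ 87 (mod 157); 87·74 ≡ 1, so inverse 74.
N/199 = 16171; 16171 ≡ 52 (mod 199); 52·111 ≡ 1, so inverse 111.
N/103 = 31243; 31243 ≡ 34 (mod 103); 34·100 ≡ 1, so inverse 100.
x ≡ 112·20497·74 + 106·16171·111 + 94·31243·100 = 653831322.
653831322 mod 3218029 = 571435.

571435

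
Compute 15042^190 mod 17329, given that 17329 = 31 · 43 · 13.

7775

Mod 31: 15042 ≡ 7; by Fermat, exponent reduces to 190 mod 30 = 10; 7^10 ≡ 25 (mod 31).
Mod 43: 15042 ≡ 35; by Fermat, exponent reduces to 190 mod 42 = 22; 35^22 ≡ 35 (mod 43).
Mod 13: 15042 ≡ 1; by Fermat, exponent reduces to 190 mod 12 = 10; 1^10 ≡ 1 (mod 13).
Combine by CRT: x ≡ 25 (mod 31), x ≡ 35 (mod 43), x ≡ 1 (mod 13) ⇒ x ≡ 7775 (mod 17329).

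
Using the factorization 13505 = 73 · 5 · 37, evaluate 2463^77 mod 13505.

Mod 73: 2463 ≡ 54; by Fermat, exponent reduces to 77 mod 72 = 5; 54^5 ≡ 61 (mod 73).
Mod 5: 2463 ≡ 3; by Fermat, exponent reduces to 77 mod 4 = 1; 3^1 ≡ 3 (mod 5).
Mod 37: 2463 ≡ 21; by Fermat, exponent reduces to 77 mod 36 = 5; 21^5 ≡ 4 (mod 37).
Combine by CRT: x ≡ 61 (mod 73), x ≡ 3 (mod 5), x ≡ 4 (mod 37) ⇒ x ≡ 6923 (mod 13505).

6923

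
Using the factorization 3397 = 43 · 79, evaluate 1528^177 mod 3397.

2701

Mod 43: 1528 ≡ 23; by Fermat, exponent reduces to 177 mod 42 = 9; 23^9 ≡ 35 (mod 43).
Mod 79: 1528 ≡ 27; by Fermat, exponent reduces to 177 mod 78 = 21; 27^21 ≡ 15 (mod 79).
Combine by CRT: x ≡ 35 (mod 43), x ≡ 15 (mod 79) ⇒ x ≡ 2701 (mod 3397).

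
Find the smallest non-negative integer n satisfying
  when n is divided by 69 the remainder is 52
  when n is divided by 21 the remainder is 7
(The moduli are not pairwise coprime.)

gcd(69, 21) = 3 and 3 | (7 − 52), so the pair is consistent; merging gives n ≡ 259 (mod 483), where 483 = lcm(69, 21).
The solution is unique modulo lcm(69, 21) = 483.

259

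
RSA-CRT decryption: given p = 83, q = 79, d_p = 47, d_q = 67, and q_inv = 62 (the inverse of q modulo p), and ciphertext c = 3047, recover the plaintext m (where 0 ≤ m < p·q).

5021

m₁ = c^(d_p) mod p: c ≡ 59 (mod 83), and 59^47 mod 83 = 41.
m₂ = c^(d_q) mod q: c ≡ 45 (mod 79), and 45^67 mod 79 = 44.
h = q_inv·(m₁ − m₂) mod p = 62·(41 − 44) mod 83 = 63.
m = m₂ + h·q = 44 + 63·79 = 5021.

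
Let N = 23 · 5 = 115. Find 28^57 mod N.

Mod 23: 28 ≡ 5; by Fermat, exponent reduces to 57 mod 22 = 13; 5^13 ≡ 21 (mod 23).
Mod 5: 28 ≡ 3; by Fermat, exponent reduces to 57 mod 4 = 1; 3^1 ≡ 3 (mod 5).
Combine by CRT: x ≡ 21 (mod 23), x ≡ 3 (mod 5) ⇒ x ≡ 113 (mod 115).

113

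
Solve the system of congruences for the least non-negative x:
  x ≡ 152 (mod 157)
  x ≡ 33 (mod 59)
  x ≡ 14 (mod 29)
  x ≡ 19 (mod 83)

The moduli are pairwise coprime; N = 157·59·29·83 = 22296041.
N/157 = 142013; 142013 ≡ 85 (mod 157); 85·133 ≡ 1, so inverse 133.
N/59 = 377899; 377899 ≡ 4 (mod 59); 4·15 ≡ 1, so inverse 15.
N/29 = 768829; 768829 ≡ 10 (mod 29); 10·3 ≡ 1, so inverse 3.
N/83 = 268627; 268627 ≡ 39 (mod 83); 39·66 ≡ 1, so inverse 66.
x ≡ 152·142013·133 + 33·377899·15 + 14·768829·3 + 19·268627·66 = 3427143889.
3427143889 mod 22296041 = 15849616.

15849616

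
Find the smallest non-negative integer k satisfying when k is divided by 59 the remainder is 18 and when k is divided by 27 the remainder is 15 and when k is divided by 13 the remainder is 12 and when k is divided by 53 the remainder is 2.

404286

The moduli are pairwise coprime; N = 59·27·13·53 = 1097577.
N/59 = 18603; 18603 ≡ 18 (mod 59); 18·23 ≡ 1, so inverse 23.
N/27 = 40651; 40651 ≡ 16 (mod 27); 16·22 ≡ 1, so inverse 22.
N/13 = 84429; 84429 ≡ 7 (mod 13); 7·2 ≡ 1, so inverse 2.
N/53 = 20709; 20709 ≡ 39 (mod 53); 39·34 ≡ 1, so inverse 34.
k ≡ 18·18603·23 + 15·40651·22 + 12·84429·2 + 2·20709·34 = 24550980.
24550980 mod 1097577 = 404286.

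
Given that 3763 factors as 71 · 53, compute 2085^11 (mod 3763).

Mod 71: 2085 ≡ 26; 26^11 ≡ 51 (mod 71).
Mod 53: 2085 ≡ 18; 18^11 ≡ 48 (mod 53).
Combine by CRT: x ≡ 51 (mod 71), x ≡ 48 (mod 53) ⇒ x ≡ 3175 (mod 3763).

3175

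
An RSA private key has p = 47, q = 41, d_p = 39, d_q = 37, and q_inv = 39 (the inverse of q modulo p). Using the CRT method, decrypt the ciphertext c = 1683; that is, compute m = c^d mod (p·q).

856

m₁ = c^(d_p) mod p: c ≡ 38 (mod 47), and 38^39 mod 47 = 10.
m₂ = c^(d_q) mod q: c ≡ 2 (mod 41), and 2^37 mod 41 = 36.
h = q_inv·(m₁ − m₂) mod p = 39·(10 − 36) mod 47 = 20.
m = m₂ + h·q = 36 + 20·41 = 856.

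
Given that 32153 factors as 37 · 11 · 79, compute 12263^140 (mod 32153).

Mod 37: 12263 ≡ 16; by Fermat, exponent reduces to 140 mod 36 = 32; 16^32 ≡ 33 (mod 37).
Mod 11: 12263 ≡ 9; since 10 | 140, by Fermat 9^140 ≡ 1 (mod 11).
Mod 79: 12263 ≡ 18; by Fermat, exponent reduces to 140 mod 78 = 62; 18^62 ≡ 62 (mod 79).
Combine by CRT: x ≡ 33 (mod 37), x ≡ 1 (mod 11), x ≡ 62 (mod 79) ⇒ x ≡ 24157 (mod 32153).

24157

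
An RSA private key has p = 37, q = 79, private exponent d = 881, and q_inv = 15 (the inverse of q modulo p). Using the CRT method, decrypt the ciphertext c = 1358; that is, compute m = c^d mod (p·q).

d_p = d mod (p−1) = 881 mod 36 = 17; d_q = d mod (q−1) = 23.
m₁ = c^(d_p) mod p: c ≡ 26 (mod 37), and 26^17 mod 37 = 10.
m₂ = c^(d_q) mod q: c ≡ 15 (mod 79), and 15^23 mod 79 = 61.
h = q_inv·(m₁ − m₂) mod p = 15·(10 − 61) mod 37 = 12.
m = m₂ + h·q = 61 + 12·79 = 1009.

1009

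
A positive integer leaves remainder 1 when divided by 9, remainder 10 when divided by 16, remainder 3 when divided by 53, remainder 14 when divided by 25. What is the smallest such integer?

31114

The moduli are pairwise coprime; N = 9·16·53·25 = 190800.
N/9 = 21200; 21200 ≡ 5 (mod 9); 5·2 ≡ 1, so inverse 2.
N/16 = 11925; 11925 ≡ 5 (mod 16); 5·13 ≡ 1, so inverse 13.
N/53 = 3600; 3600 ≡ 49 (mod 53); 49·13 ≡ 1, so inverse 13.
N/25 = 7632; 7632 ≡ 7 (mod 25); 7·18 ≡ 1, so inverse 18.
x ≡ 1·21200·2 + 10·11925·13 + 3·3600·13 + 14·7632·18 = 3656314.
3656314 mod 190800 = 31114.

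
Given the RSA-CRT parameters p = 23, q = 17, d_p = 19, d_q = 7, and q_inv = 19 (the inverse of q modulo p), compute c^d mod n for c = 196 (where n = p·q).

376

m₁ = c^(d_p) mod p: c ≡ 12 (mod 23), and 12^19 mod 23 = 8.
m₂ = c^(d_q) mod q: c ≡ 9 (mod 17), and 9^7 mod 17 = 2.
h = q_inv·(m₁ − m₂) mod p = 19·(8 − 2) mod 23 = 22.
m = m₂ + h·q = 2 + 22·17 = 376.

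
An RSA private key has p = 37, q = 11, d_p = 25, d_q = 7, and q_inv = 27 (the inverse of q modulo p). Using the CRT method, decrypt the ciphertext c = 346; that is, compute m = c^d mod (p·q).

190

m₁ = c^(d_p) mod p: c ≡ 13 (mod 37), and 13^25 mod 37 = 5.
m₂ = c^(d_q) mod q: c ≡ 5 (mod 11), and 5^7 mod 11 = 3.
h = q_inv·(m₁ − m₂) mod p = 27·(5 − 3) mod 37 = 17.
m = m₂ + h·q = 3 + 17·11 = 190.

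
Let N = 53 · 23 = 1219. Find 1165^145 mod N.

Mod 53: 1165 ≡ 52; by Fermat, exponent reduces to 145 mod 52 = 41; 52^41 ≡ 52 (mod 53).
Mod 23: 1165 ≡ 15; by Fermat, exponent reduces to 145 mod 22 = 13; 15^13 ≡ 5 (mod 23).
Combine by CRT: x ≡ 52 (mod 53), x ≡ 5 (mod 23) ⇒ x ≡ 741 (mod 1219).

741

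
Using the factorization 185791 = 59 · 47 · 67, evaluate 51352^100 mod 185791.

Mod 59: 51352 ≡ 22; by Fermat, exponent reduces to 100 mod 58 = 42; 22^42 ≡ 45 (mod 59).
Mod 47: 51352 ≡ 28; by Fermat, exponent reduces to 100 mod 46 = 8; 28^8 ≡ 6 (mod 47).
Mod 67: 51352 ≡ 30; by Fermat, exponent reduces to 100 mod 66 = 34; 30^34 ≡ 37 (mod 67).
Combine by CRT: x ≡ 45 (mod 59), x ≡ 6 (mod 47), x ≡ 37 (mod 67) ⇒ x ≡ 71258 (mod 185791).

71258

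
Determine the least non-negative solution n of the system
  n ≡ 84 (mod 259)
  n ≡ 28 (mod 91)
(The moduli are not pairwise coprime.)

gcd(259, 91) = 7 and 7 | (28 − 84), so the pair is consistent; merging gives n ≡ 1120 (mod 3367), where 3367 = lcm(259, 91).
The solution is unique modulo lcm(259, 91) = 3367.

1120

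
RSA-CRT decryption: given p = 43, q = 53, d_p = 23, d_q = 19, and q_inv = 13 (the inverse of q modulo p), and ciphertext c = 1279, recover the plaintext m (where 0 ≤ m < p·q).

m₁ = c^(d_p) mod p: c ≡ 32 (mod 43), and 32^23 mod 43 = 8.
m₂ = c^(d_q) mod q: c ≡ 7 (mod 53), and 7^19 mod 53 = 11.
h = q_inv·(m₁ − m₂) mod p = 13·(8 − 11) mod 43 = 4.
m = m₂ + h·q = 11 + 4·53 = 223.

223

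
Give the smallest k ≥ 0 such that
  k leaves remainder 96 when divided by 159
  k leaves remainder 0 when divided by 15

gcd(159, 15) = 3 and 3 | (0 − 96), so the pair is consistent; merging gives k ≡ 255 (mod 795), where 795 = lcm(159, 15).
The solution is unique modulo lcm(159, 15) = 795.

255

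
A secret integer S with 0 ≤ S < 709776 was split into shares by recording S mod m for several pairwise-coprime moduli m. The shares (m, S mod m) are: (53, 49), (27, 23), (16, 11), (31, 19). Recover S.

The moduli are pairwise coprime; N = 53·27·16·31 = 709776.
N/53 = 13392; 13392 ≡ 36 (mod 53); 36·28 ≡ 1, so inverse 28.
N/27 = 26288; 26288 ≡ 17 (mod 27); 17·8 ≡ 1, so inverse 8.
N/16 = 44361; 44361 ≡ 9 (mod 16); 9·9 ≡ 1, so inverse 9.
N/31 = 22896; 22896 ≡ 18 (mod 31); 18·19 ≡ 1, so inverse 19.
S ≡ 49·13392·28 + 23·26288·8 + 11·44361·9 + 19·22896·19 = 35868011.
35868011 mod 709776 = 379211.

379211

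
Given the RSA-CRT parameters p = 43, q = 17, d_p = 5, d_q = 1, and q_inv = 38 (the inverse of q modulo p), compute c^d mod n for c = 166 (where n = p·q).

523

m₁ = c^(d_p) mod p: c ≡ 37 (mod 43), and 37^5 mod 43 = 7.
m₂ = c^(d_q) mod q: c ≡ 13 (mod 17), and 13^1 mod 17 = 13.
h = q_inv·(m₁ − m₂) mod p = 38·(7 − 13) mod 43 = 30.
m = m₂ + h·q = 13 + 30·17 = 523.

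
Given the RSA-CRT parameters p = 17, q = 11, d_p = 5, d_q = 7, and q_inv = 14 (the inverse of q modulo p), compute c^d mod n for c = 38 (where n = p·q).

157

m₁ = c^(d_p) mod p: c ≡ 4 (mod 17), and 4^5 mod 17 = 4.
m₂ = c^(d_q) mod q: c ≡ 5 (mod 11), and 5^7 mod 11 = 3.
h = q_inv·(m₁ − m₂) mod p = 14·(4 − 3) mod 17 = 14.
m = m₂ + h·q = 3 + 14·11 = 157.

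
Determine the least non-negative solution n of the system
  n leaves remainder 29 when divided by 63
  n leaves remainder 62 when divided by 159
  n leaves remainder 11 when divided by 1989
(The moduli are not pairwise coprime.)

383888

Combine the congruences pairwise.
gcd(63, 159) = 3 and 3 | (62 − 29), so the pair is consistent; merging gives n ≡ 3242 (mod 3339), where 3339 = lcm(63, 159).
gcd(3339, 1989) = 9 and 9 | (11 − 3242), so the pair is consistent; merging gives n ≡ 383888 (mod 737919), where 737919 = lcm(3339, 1989).
The solution is unique modulo lcm(63, 159, 1989) = 737919.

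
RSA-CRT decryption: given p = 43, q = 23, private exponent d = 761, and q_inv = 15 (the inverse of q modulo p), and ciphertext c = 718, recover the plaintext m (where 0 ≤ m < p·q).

d_p = d mod (p−1) = 761 mod 42 = 5; d_q = d mod (q−1) = 13.
m₁ = c^(d_p) mod p: c ≡ 30 (mod 43), and 30^5 mod 43 = 12.
m₂ = c^(d_q) mod q: c ≡ 5 (mod 23), and 5^13 mod 23 = 21.
h = q_inv·(m₁ − m₂) mod p = 15·(12 − 21) mod 43 = 37.
m = m₂ + h·q = 21 + 37·23 = 872.

872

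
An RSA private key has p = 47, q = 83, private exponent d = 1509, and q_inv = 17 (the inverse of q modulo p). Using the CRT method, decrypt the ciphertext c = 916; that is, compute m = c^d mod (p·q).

851

d_p = d mod (p−1) = 1509 mod 46 = 37; d_q = d mod (q−1) = 33.
m₁ = c^(d_p) mod p: c ≡ 23 (mod 47), and 23^37 mod 47 = 5.
m₂ = c^(d_q) mod q: c ≡ 3 (mod 83), and 3^33 mod 83 = 21.
h = q_inv·(m₁ − m₂) mod p = 17·(5 − 21) mod 47 = 10.
m = m₂ + h·q = 21 + 10·83 = 851.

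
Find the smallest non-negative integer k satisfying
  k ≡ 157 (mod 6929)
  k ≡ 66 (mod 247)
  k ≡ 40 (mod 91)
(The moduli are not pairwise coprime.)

83305

gcd(6929, 247) = 13 and 13 | (66 − 157), so the pair is consistent; merging gives k ≡ 83305 (mod 131651), where 131651 = lcm(6929, 247).
gcd(131651, 91) = 13 and 13 | (40 − 83305), so the pair is consistent; merging gives k ≡ 83305 (mod 921557), where 921557 = lcm(131651, 91).
The solution is unique modulo lcm(6929, 247, 91) = 921557.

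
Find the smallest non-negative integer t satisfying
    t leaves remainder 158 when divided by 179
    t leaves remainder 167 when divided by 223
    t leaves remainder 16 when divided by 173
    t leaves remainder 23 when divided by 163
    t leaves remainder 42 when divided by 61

Combine the congruences pairwise.
From t ≡ 158 (mod 179) write t = 158 + 179s. Substituting into t ≡ 167 (mod 223) gives 179s ≡ 9 (mod 223), and since 179⁻¹ ≡ 76 (mod 223), s ≡ 15. Hence t ≡ 158 + 179·15 = 2843 (mod 39917).
From t ≡ 2843 (mod 39917) write t = 2843 + 39917s. Substituting into t ≡ 16 (mod 173) gives 39917s ≡ 114 (mod 173), and since 127⁻¹ ≡ 94 (mod 173), s ≡ 163. Hence t ≡ 2843 + 39917·163 = 6509314 (mod 6905641).
From t ≡ 6509314 (mod 6905641) write t = 6509314 + 6905641s. Substituting into t ≡ 23 (mod 163) gives 6905641s ≡ 114 (mod 163), and since 146⁻¹ ≡ 115 (mod 163), s ≡ 70. Hence t ≡ 6509314 + 6905641·70 = 489904184 (mod 1125619483).
From t ≡ 489904184 (mod 1125619483) write t = 489904184 + 1125619483s. Substituting into t ≡ 42 (mod 61) gives 1125619483s ≡ 34 (mod 61), and since 25⁻¹ ≡ 22 (mod 61), s ≡ 16. Hence t ≡ 489904184 + 1125619483·16 = 18499815912 (mod 68662788463).

18499815912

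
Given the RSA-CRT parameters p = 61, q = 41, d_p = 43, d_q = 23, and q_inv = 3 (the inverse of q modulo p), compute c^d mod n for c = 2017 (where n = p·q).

m₁ = c^(d_p) mod p: c ≡ 4 (mod 61), and 4^43 mod 61 = 19.
m₂ = c^(d_q) mod q: c ≡ 8 (mod 41), and 8^23 mod 41 = 20.
h = q_inv·(m₁ − m₂) mod p = 3·(19 − 20) mod 61 = 58.
m = m₂ + h·q = 20 + 58·41 = 2398.

2398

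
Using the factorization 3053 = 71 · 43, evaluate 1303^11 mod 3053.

238

Mod 71: 1303 ≡ 25; 25^11 ≡ 25 (mod 71).
Mod 43: 1303 ≡ 13; 13^11 ≡ 23 (mod 43).
Combine by CRT: x ≡ 25 (mod 71), x ≡ 23 (mod 43) ⇒ x ≡ 238 (mod 3053).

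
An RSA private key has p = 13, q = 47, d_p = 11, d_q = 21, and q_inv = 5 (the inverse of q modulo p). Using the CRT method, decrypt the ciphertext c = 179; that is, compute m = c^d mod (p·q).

m₁ = c^(d_p) mod p: c ≡ 10 (mod 13), and 10^11 mod 13 = 4.
m₂ = c^(d_q) mod q: c ≡ 38 (mod 47), and 38^21 mod 47 = 29.
h = q_inv·(m₁ − m₂) mod p = 5·(4 − 29) mod 13 = 5.
m = m₂ + h·q = 29 + 5·47 = 264.

264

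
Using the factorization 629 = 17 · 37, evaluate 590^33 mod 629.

Mod 17: 590 ≡ 12; by Fermat, exponent reduces to 33 mod 16 = 1; 12^1 ≡ 12 (mod 17).
Mod 37: 590 ≡ 35; 35^33 ≡ 23 (mod 37).
Combine by CRT: x ≡ 12 (mod 17), x ≡ 23 (mod 37) ⇒ x ≡ 97 (mod 629).

97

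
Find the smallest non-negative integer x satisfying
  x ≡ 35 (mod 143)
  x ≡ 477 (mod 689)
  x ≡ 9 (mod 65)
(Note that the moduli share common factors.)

19769

Combine the congruences pairwise.
gcd(143, 689) = 13 and 13 | (477 − 35), so the pair is consistent; merging gives x ≡ 4611 (mod 7579), where 7579 = lcm(143, 689).
gcd(7579, 65) = 13 and 13 | (9 − 4611), so the pair is consistent; merging gives x ≡ 19769 (mod 37895), where 37895 = lcm(7579, 65).
The solution is unique modulo lcm(143, 689, 65) = 37895.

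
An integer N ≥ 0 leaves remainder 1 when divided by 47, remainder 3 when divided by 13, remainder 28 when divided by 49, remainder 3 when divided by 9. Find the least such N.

The moduli are pairwise coprime; M = 47·13·49·9 = 269451.
M/47 = 5733; 5733 ≡ 46 (mod 47); 46·46 ≡ 1, so inverse 46.
M/13 = 20727; 20727 ≡ 5 (mod 13); 5·8 ≡ 1, so inverse 8.
M/49 = 5499; 5499 ≡ 11 (mod 49); 11·9 ≡ 1, so inverse 9.
M/9 = 29939; 29939 ≡ 5 (mod 9); 5·2 ≡ 1, so inverse 2.
N ≡ 1·5733·46 + 3·20727·8 + 28·5499·9 + 3·29939·2 = 2326548.
2326548 mod 269451 = 170940.

170940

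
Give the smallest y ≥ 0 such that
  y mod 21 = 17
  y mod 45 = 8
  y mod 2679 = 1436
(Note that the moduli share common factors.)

gcd(21, 45) = 3 and 3 | (8 − 17), so the pair is consistent; merging gives y ≡ 143 (mod 315), where 315 = lcm(21, 45).
gcd(315, 2679) = 3 and 3 | (1436 − 143), so the pair is consistent; merging gives y ≡ 223793 (mod 281295), where 281295 = lcm(315, 2679).
The solution is unique modulo lcm(21, 45, 2679) = 281295.

223793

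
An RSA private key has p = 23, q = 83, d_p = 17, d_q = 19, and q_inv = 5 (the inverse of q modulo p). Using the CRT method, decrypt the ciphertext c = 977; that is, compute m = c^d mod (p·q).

658

m₁ = c^(d_p) mod p: c ≡ 11 (mod 23), and 11^17 mod 23 = 14.
m₂ = c^(d_q) mod q: c ≡ 64 (mod 83), and 64^19 mod 83 = 77.
h = q_inv·(m₁ − m₂) mod p = 5·(14 − 77) mod 23 = 7.
m = m₂ + h·q = 77 + 7·83 = 658.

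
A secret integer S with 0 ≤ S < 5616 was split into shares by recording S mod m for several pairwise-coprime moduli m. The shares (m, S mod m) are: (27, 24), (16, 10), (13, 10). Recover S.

1050

From S ≡ 24 (mod 27) write S = 24 + 27t. Substituting into S ≡ 10 (mod 16) gives 27t ≡ 2 (mod 16), and since 11⁻¹ ≡ 3 (mod 16), t ≡ 6. Hence S ≡ 24 + 27·6 = 186 (mod 432).
From S ≡ 186 (mod 432) write S = 186 + 432t. Substituting into S ≡ 10 (mod 13) gives 432t ≡ 6 (mod 13), and since 3⁻¹ ≡ 9 (mod 13), t ≡ 2. Hence S ≡ 186 + 432·2 = 1050 (mod 5616).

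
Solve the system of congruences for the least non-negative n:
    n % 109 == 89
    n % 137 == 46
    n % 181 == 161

The moduli are pairwise coprime; M = 109·137·181 = 2702873.
M/109 = 24797; 24797 ≡ 54 (mod 109); 54·107 ≡ 1, so inverse 107.
M/137 = 19729; 19729 ≡ 1 (mod 137), inverse 1.
M/181 = 14933; 14933 ≡ 91 (mod 181); 91·2 ≡ 1, so inverse 2.
n ≡ 89·24797·107 + 46·19729·1 + 161·14933·2 = 241857791.
241857791 mod 2702873 = 1302094.

1302094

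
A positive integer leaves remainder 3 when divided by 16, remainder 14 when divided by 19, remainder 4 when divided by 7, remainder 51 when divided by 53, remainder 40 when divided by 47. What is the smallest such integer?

Combine the congruences pairwise.
From n ≡ 3 (mod 16) write n = 3 + 16t. Substituting into n ≡ 14 (mod 19) gives 16t ≡ 11 (mod 19), and since 16⁻¹ ≡ 6 (mod 19), t ≡ 9. Hence n ≡ 3 + 16·9 = 147 (mod 304).
From n ≡ 147 (mod 304) write n = 147 + 304t. Substituting into n ≡ 4 (mod 7) gives 304t ≡ 4 (mod 7), and since 3⁻¹ ≡ 5 (mod 7), t ≡ 6. Hence n ≡ 147 + 304·6 = 1971 (mod 2128).
From n ≡ 1971 (mod 2128) write n = 1971 + 2128t. Substituting into n ≡ 51 (mod 53) gives 2128t ≡ 41 (mod 53), and since 8⁻¹ ≡ 20 (mod 53), t ≡ 25. Hence n ≡ 1971 + 2128·25 = 55171 (mod 112784).
From n ≡ 55171 (mod 112784) write n = 55171 + 112784t. Substituting into n ≡ 40 (mod 47) gives 112784t ≡ 0 (mod 47), and since 31⁻¹ ≡ 44 (mod 47), t ≡ 0. Hence n ≡ 55171 + 112784·0 = 55171 (mod 5300848).

55171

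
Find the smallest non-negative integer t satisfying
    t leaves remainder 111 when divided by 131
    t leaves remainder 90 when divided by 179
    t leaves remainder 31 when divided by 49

The moduli are pairwise coprime; N = 131·179·49 = 1149001.
N/131 = 8771; 8771 ≡ 125 (mod 131); 125·109 ≡ 1, so inverse 109.
N/179 = 6419; 6419 ≡ 154 (mod 179); 154·136 ≡ 1, so inverse 136.
N/49 = 23449; 23449 ≡ 27 (mod 49); 27·20 ≡ 1, so inverse 20.
t ≡ 111·8771·109 + 90·6419·136 + 31·23449·20 = 199227269.
199227269 mod 1149001 = 450096.

450096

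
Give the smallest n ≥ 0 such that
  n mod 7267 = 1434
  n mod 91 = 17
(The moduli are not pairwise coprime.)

Combine the congruences pairwise.
gcd(7267, 91) = 13 and 13 | (17 − 1434), so the pair is consistent; merging gives n ≡ 30502 (mod 50869), where 50869 = lcm(7267, 91).
The solution is unique modulo lcm(7267, 91) = 50869.

30502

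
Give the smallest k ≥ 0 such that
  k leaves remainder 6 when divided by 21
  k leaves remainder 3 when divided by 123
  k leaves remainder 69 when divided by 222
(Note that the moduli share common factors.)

57567

gcd(21, 123) = 3 and 3 | (3 − 6), so the pair is consistent; merging gives k ≡ 741 (mod 861), where 861 = lcm(21, 123).
gcd(861, 222) = 3 and 3 | (69 − 741), so the pair is consistent; merging gives k ≡ 57567 (mod 63714), where 63714 = lcm(861, 222).
The solution is unique modulo lcm(21, 123, 222) = 63714.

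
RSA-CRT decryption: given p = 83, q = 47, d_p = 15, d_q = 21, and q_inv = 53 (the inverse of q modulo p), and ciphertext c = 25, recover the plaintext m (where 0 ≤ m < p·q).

1165

m₁ = c^(d_p) mod p: c ≡ 25 (mod 83), and 25^15 mod 83 = 3.
m₂ = c^(d_q) mod q: c ≡ 25 (mod 47), and 25^21 mod 47 = 37.
h = q_inv·(m₁ − m₂) mod p = 53·(3 − 37) mod 83 = 24.
m = m₂ + h·q = 37 + 24·47 = 1165.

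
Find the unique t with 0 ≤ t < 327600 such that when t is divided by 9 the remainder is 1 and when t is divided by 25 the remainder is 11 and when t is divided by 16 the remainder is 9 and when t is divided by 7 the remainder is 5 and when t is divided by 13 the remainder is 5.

65161

The moduli are pairwise coprime; N = 9·25·16·7·13 = 327600.
N/9 = 36400; 36400 ≡ 4 (mod 9); 4·7 ≡ 1, so inverse 7.
N/25 = 13104; 13104 ≡ 4 (mod 25); 4·19 ≡ 1, so inverse 19.
N/16 = 20475; 20475 ≡ 11 (mod 16); 11·3 ≡ 1, so inverse 3.
N/7 = 46800; 46800 ≡ 5 (mod 7); 5·3 ≡ 1, so inverse 3.
N/13 = 25200; 25200 ≡ 6 (mod 13); 6·11 ≡ 1, so inverse 11.
t ≡ 1·36400·7 + 11·13104·19 + 9·20475·3 + 5·46800·3 + 5·25200·11 = 5634361.
5634361 mod 327600 = 65161.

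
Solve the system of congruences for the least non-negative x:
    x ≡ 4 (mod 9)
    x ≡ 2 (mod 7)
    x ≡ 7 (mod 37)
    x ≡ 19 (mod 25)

Combine the congruences pairwise.
From x ≡ 4 (mod 9) write x = 4 + 9t. Substituting into x ≡ 2 (mod 7) gives 9t ≡ 5 (mod 7), and since 2⁻¹ ≡ 4 (mod 7), t ≡ 6. Hence x ≡ 4 + 9·6 = 58 (mod 63).
From x ≡ 58 (mod 63) write x = 58 + 63t. Substituting into x ≡ 7 (mod 37) gives 63t ≡ 23 (mod 37), and since 26⁻¹ ≡ 10 (mod 37), t ≡ 8. Hence x ≡ 58 + 63·8 = 562 (mod 2331).
From x ≡ 562 (mod 2331) write x = 562 + 2331t. Substituting into x ≡ 19 (mod 25) gives 2331t ≡ 7 (mod 25), and since 6⁻¹ ≡ 21 (mod 25), t ≡ 22. Hence x ≡ 562 + 2331·22 = 51844 (mod 58275).

51844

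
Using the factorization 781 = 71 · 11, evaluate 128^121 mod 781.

Mod 71: 128 ≡ 57; by Fermat, exponent reduces to 121 mod 70 = 51; 57^51 ≡ 57 (mod 71).
Mod 11: 128 ≡ 7; by Fermat, exponent reduces to 121 mod 10 = 1; 7^1 ≡ 7 (mod 11).
Combine by CRT: x ≡ 57 (mod 71), x ≡ 7 (mod 11) ⇒ x ≡ 128 (mod 781).

128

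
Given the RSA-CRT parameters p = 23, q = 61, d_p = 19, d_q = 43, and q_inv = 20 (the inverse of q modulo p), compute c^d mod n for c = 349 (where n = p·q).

584

m₁ = c^(d_p) mod p: c ≡ 4 (mod 23), and 4^19 mod 23 = 9.
m₂ = c^(d_q) mod q: c ≡ 44 (mod 61), and 44^43 mod 61 = 35.
h = q_inv·(m₁ − m₂) mod p = 20·(9 − 35) mod 23 = 9.
m = m₂ + h·q = 35 + 9·61 = 584.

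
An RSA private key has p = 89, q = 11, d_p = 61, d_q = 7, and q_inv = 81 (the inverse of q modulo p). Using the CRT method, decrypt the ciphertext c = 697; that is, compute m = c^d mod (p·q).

m₁ = c^(d_p) mod p: c ≡ 74 (mod 89), and 74^61 mod 89 = 35.
m₂ = c^(d_q) mod q: c ≡ 4 (mod 11), and 4^7 mod 11 = 5.
h = q_inv·(m₁ − m₂) mod p = 81·(35 − 5) mod 89 = 27.
m = m₂ + h·q = 5 + 27·11 = 302.

302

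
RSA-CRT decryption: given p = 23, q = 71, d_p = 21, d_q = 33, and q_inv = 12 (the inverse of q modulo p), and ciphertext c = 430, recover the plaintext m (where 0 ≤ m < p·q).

m₁ = c^(d_p) mod p: c ≡ 16 (mod 23), and 16^21 mod 23 = 13.
m₂ = c^(d_q) mod q: c ≡ 4 (mod 71), and 4^33 mod 71 = 40.
h = q_inv·(m₁ − m₂) mod p = 12·(13 − 40) mod 23 = 21.
m = m₂ + h·q = 40 + 21·71 = 1531.

1531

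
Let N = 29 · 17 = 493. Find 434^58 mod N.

30

Mod 29: 434 ≡ 28; by Fermat, exponent reduces to 58 mod 28 = 2; 28^2 ≡ 1 (mod 29).
Mod 17: 434 ≡ 9; by Fermat, exponent reduces to 58 mod 16 = 10; 9^10 ≡ 13 (mod 17).
Combine by CRT: x ≡ 1 (mod 29), x ≡ 13 (mod 17) ⇒ x ≡ 30 (mod 493).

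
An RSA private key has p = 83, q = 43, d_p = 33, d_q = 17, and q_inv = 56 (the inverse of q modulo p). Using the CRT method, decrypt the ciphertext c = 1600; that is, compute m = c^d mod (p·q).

m₁ = c^(d_p) mod p: c ≡ 23 (mod 83), and 23^33 mod 83 = 29.
m₂ = c^(d_q) mod q: c ≡ 9 (mod 43), and 9^17 mod 43 = 31.
h = q_inv·(m₁ − m₂) mod p = 56·(29 − 31) mod 83 = 54.
m = m₂ + h·q = 31 + 54·43 = 2353.

2353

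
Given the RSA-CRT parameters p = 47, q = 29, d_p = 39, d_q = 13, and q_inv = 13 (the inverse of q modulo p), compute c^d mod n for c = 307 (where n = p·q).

m₁ = c^(d_p) mod p: c ≡ 25 (mod 47), and 25^39 mod 47 = 7.
m₂ = c^(d_q) mod q: c ≡ 17 (mod 29), and 17^13 mod 29 = 17.
h = q_inv·(m₁ − m₂) mod p = 13·(7 − 17) mod 47 = 11.
m = m₂ + h·q = 17 + 11·29 = 336.

336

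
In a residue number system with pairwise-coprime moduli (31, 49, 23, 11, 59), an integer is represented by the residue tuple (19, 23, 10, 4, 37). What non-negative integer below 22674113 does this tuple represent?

8113835

Combine the congruences pairwise.
From x ≡ 19 (mod 31) write x = 19 + 31t. Substituting into x ≡ 23 (mod 49) gives 31t ≡ 4 (mod 49), and since 31⁻¹ ≡ 19 (mod 49), t ≡ 27. Hence x ≡ 19 + 31·27 = 856 (mod 1519).
From x ≡ 856 (mod 1519) write x = 856 + 1519t. Substituting into x ≡ 10 (mod 23) gives 1519t ≡ 5 (mod 23), and since 1⁻¹ ≡ 1 (mod 23), t ≡ 5. Hence x ≡ 856 + 1519·5 = 8451 (mod 34937).
From x ≡ 8451 (mod 34937) write x = 8451 + 34937t. Substituting into x ≡ 4 (mod 11) gives 34937t ≡ 1 (mod 11), and since 1⁻¹ ≡ 1 (mod 11), t ≡ 1. Hence x ≡ 8451 + 34937·1 = 43388 (mod 384307).
From x ≡ 43388 (mod 384307) write x = 43388 + 384307t. Substituting into x ≡ 37 (mod 59) gives 384307t ≡ 14 (mod 59), and since 40⁻¹ ≡ 31 (mod 59), t ≡ 21. Hence x ≡ 43388 + 384307·21 = 8113835 (mod 22674113).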